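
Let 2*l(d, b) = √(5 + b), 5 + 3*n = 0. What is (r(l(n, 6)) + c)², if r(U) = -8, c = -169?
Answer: 31329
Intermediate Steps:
n = -5/3 (n = -5/3 + (⅓)*0 = -5/3 + 0 = -5/3 ≈ -1.6667)
l(d, b) = √(5 + b)/2
(r(l(n, 6)) + c)² = (-8 - 169)² = (-177)² = 31329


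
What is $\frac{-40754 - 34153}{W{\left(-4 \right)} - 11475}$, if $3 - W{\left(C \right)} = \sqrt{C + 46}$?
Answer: $\frac{143222184}{21934457} - \frac{24969 \sqrt{42}}{43868914} \approx 6.5259$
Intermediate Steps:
$W{\left(C \right)} = 3 - \sqrt{46 + C}$ ($W{\left(C \right)} = 3 - \sqrt{C + 46} = 3 - \sqrt{46 + C}$)
$\frac{-40754 - 34153}{W{\left(-4 \right)} - 11475} = \frac{-40754 - 34153}{\left(3 - \sqrt{46 - 4}\right) - 11475} = - \frac{74907}{\left(3 - \sqrt{42}\right) - 11475} = - \frac{74907}{-11472 - \sqrt{42}}$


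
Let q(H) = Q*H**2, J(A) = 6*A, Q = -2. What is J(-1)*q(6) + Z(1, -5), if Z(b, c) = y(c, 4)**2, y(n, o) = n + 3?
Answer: 436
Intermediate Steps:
y(n, o) = 3 + n
q(H) = -2*H**2
Z(b, c) = (3 + c)**2
J(-1)*q(6) + Z(1, -5) = (6*(-1))*(-2*6**2) + (3 - 5)**2 = -(-12)*36 + (-2)**2 = -6*(-72) + 4 = 432 + 4 = 436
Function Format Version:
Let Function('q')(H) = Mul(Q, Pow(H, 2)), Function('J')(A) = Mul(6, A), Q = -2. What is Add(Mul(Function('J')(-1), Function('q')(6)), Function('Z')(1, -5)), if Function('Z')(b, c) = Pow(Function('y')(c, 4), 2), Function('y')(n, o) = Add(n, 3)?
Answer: 436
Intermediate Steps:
Function('y')(n, o) = Add(3, n)
Function('q')(H) = Mul(-2, Pow(H, 2))
Function('Z')(b, c) = Pow(Add(3, c), 2)
Add(Mul(Function('J')(-1), Function('q')(6)), Function('Z')(1, -5)) = Add(Mul(Mul(6, -1), Mul(-2, Pow(6, 2))), Pow(Add(3, -5), 2)) = Add(Mul(-6, Mul(-2, 36)), Pow(-2, 2)) = Add(Mul(-6, -72), 4) = Add(432, 4) = 436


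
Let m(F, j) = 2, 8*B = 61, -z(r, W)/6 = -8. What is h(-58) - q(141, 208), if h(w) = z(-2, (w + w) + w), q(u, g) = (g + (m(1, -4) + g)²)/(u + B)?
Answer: -297392/1189 ≈ -250.12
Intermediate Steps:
z(r, W) = 48 (z(r, W) = -6*(-8) = 48)
B = 61/8 (B = (⅛)*61 = 61/8 ≈ 7.6250)
q(u, g) = (g + (2 + g)²)/(61/8 + u) (q(u, g) = (g + (2 + g)²)/(u + 61/8) = (g + (2 + g)²)/(61/8 + u))
h(w) = 48
h(-58) - q(141, 208) = 48 - 8*(208 + (2 + 208)²)/(61 + 8*141) = 48 - 8*(208 + 210²)/(61 + 1128) = 48 - 8*(208 + 44100)/1189 = 48 - 8*44308/1189 = 48 - 1*354464/1189 = 48 - 354464/1189 = -297392/1189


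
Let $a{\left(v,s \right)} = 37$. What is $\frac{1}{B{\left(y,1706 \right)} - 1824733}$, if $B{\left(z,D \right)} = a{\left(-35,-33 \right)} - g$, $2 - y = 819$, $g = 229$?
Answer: $- \frac{1}{1824925} \approx -5.4797 \cdot 10^{-7}$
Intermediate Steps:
$y = -817$ ($y = 2 - 819 = -817$)
$B{\left(z,D \right)} = -192$ ($B{\left(z,D \right)} = 37 - 229 = -192$)
$\frac{1}{B{\left(y,1706 \right)} - 1824733} = \frac{1}{-192 - 1824733} = \frac{1}{-1824925} = - \frac{1}{1824925}$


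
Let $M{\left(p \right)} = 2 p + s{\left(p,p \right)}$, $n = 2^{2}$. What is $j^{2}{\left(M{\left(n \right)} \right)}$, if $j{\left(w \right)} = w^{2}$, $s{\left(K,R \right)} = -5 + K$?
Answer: $2401$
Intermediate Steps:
$n = 4$
$M{\left(p \right)} = -5 + 3 p$ ($M{\left(p \right)} = 2 p + \left(-5 + p\right) = -5 + 3 p$)
$j^{2}{\left(M{\left(n \right)} \right)} = \left(\left(-5 + 3 \cdot 4\right)^{2}\right)^{2} = \left(\left(-5 + 12\right)^{2}\right)^{2} = \left(7^{2}\right)^{2} = 49^{2} = 2401$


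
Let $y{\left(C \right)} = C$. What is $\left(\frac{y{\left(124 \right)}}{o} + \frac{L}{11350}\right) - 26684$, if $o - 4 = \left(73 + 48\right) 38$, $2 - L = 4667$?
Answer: $- \frac{139379742773}{5223270} \approx -26684.0$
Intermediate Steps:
$L = -4665$ ($L = 2 - 4667 = -4665$)
$o = 4602$ ($o = 4 + \left(73 + 48\right) 38 = 4 + 121 \cdot 38 = 4 + 4598 = 4602$)
$\left(\frac{y{\left(124 \right)}}{o} + \frac{L}{11350}\right) - 26684 = \left(\frac{124}{4602} - \frac{4665}{11350}\right) - 26684 = \left(124 \cdot \frac{1}{4602} - \frac{933}{2270}\right) - 26684 = \left(\frac{62}{2301} - \frac{933}{2270}\right) - 26684 = - \frac{2006093}{5223270} - 26684 = - \frac{139379742773}{5223270}$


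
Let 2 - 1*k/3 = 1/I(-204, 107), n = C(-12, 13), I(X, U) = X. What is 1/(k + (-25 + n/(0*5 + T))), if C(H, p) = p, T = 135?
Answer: -9180/173401 ≈ -0.052941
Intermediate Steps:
n = 13
k = 409/68 (k = 6 - 3/(-204) = 6 - 3*(-1/204) = 6 + 1/68 = 409/68 ≈ 6.0147)
1/(k + (-25 + n/(0*5 + T))) = 1/(409/68 + (-25 + 13/(0*5 + 135))) = 1/(409/68 + (-25 + 13/(0 + 135))) = 1/(409/68 + (-25 + 13/135)) = 1/(409/68 - 3362/135) = 1/(-173401/9180) = -9180/173401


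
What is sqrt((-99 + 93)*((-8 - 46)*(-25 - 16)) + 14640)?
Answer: 2*sqrt(339) ≈ 36.824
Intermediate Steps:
sqrt((-99 + 93)*((-8 - 46)*(-25 - 16)) + 14640) = sqrt(-(-324)*(-41) + 14640) = sqrt(-6*2214 + 14640) = sqrt(-13284 + 14640) = sqrt(1356) = 2*sqrt(339)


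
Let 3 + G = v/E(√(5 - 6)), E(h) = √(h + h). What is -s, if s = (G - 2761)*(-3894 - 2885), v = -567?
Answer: -18737156 + 3843693*√2*I^(3/2)/2 ≈ -2.0659e+7 + 1.9218e+6*I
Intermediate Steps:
E(h) = √2*√h (E(h) = √(2*h) = √2*√h)
G = -3 + 567*√2*I^(3/2)/2 (G = -3 - 567*√2/(2*(5 - 6)^(¼)) = -3 - 567*(-(-1)^(¾)*√2/2) = -3 - 567*(-√2*I^(3/2)/2) = -3 - (-567)*√2*I^(3/2)/2 = -3 + 567*√2*I^(3/2)/2 ≈ -286.5 + 283.5*I)
s = 18737156 - 3843693*√2*I^(3/2)/2 (s = ((-3 + 567*√2*I^(3/2)/2) - 2761)*(-3894 - 2885) = (-2764 + 567*√2*I^(3/2)/2)*(-6779) = 18737156 - 3843693*√2*I^(3/2)/2 ≈ 2.0659e+7 - 1.9218e+6*I)
-s = -(18737156 - 3843693*√2*I^(3/2)/2) = -18737156 + 3843693*√2*I^(3/2)/2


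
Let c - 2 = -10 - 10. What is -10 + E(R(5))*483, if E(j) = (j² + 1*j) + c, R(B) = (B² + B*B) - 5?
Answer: 991106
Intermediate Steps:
R(B) = -5 + 2*B² (R(B) = (B² + B²) - 5 = 2*B² - 5 = -5 + 2*B²)
c = -18 (c = 2 + (-10 - 10) = 2 - 20 = -18)
E(j) = -18 + j + j² (E(j) = (j² + 1*j) - 18 = (j² + j) - 18 = (j + j²) - 18 = -18 + j + j²)
-10 + E(R(5))*483 = -10 + (-18 + (-5 + 2*5²) + (-5 + 2*5²)²)*483 = -10 + (-18 + (-5 + 2*25) + (-5 + 2*25)²)*483 = -10 + (-18 + (-5 + 50) + (-5 + 50)²)*483 = -10 + (-18 + 45 + 45²)*483 = -10 + (-18 + 45 + 2025)*483 = -10 + 2052*483 = -10 + 991116 = 991106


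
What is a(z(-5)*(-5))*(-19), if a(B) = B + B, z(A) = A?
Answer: -950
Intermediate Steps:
a(B) = 2*B
a(z(-5)*(-5))*(-19) = (2*(-5*(-5)))*(-19) = (2*25)*(-19) = 50*(-19) = -950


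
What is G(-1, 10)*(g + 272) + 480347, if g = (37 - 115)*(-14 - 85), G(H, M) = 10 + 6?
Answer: 608251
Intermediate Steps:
G(H, M) = 16
g = 7722 (g = -78*(-99) = 7722)
G(-1, 10)*(g + 272) + 480347 = 16*(7722 + 272) + 480347 = 16*7994 + 480347 = 127904 + 480347 = 608251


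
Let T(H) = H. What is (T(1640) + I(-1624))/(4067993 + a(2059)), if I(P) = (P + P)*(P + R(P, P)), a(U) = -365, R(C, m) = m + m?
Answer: 3956474/1016907 ≈ 3.8907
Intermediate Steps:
R(C, m) = 2*m
I(P) = 6*P² (I(P) = (P + P)*(P + 2*P) = (2*P)*(3*P) = 6*P²)
(T(1640) + I(-1624))/(4067993 + a(2059)) = (1640 + 6*(-1624)²)/(4067993 - 365) = (1640 + 6*2637376)/4067628 = (1640 + 15824256)*(1/4067628) = 15825896*(1/4067628) = 3956474/1016907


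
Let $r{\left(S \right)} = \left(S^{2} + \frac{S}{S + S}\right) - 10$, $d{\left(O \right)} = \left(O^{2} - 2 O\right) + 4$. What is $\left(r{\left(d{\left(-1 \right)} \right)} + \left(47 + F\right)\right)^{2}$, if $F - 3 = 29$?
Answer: $\frac{56169}{4} \approx 14042.0$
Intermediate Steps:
$F = 32$ ($F = 3 + 29 = 32$)
$d{\left(O \right)} = 4 + O^{2} - 2 O$
$r{\left(S \right)} = - \frac{19}{2} + S^{2}$ ($r{\left(S \right)} = \left(S^{2} + \frac{S}{2 S}\right) - 10 = \left(S^{2} + \frac{1}{2 S} S\right) - 10 = \left(S^{2} + \frac{1}{2}\right) - 10 = \left(\frac{1}{2} + S^{2}\right) - 10 = - \frac{19}{2} + S^{2}$)
$\left(r{\left(d{\left(-1 \right)} \right)} + \left(47 + F\right)\right)^{2} = \left(\left(- \frac{19}{2} + \left(4 + \left(-1\right)^{2} - -2\right)^{2}\right) + \left(47 + 32\right)\right)^{2} = \left(\left(- \frac{19}{2} + \left(4 + 1 + 2\right)^{2}\right) + 79\right)^{2} = \left(\left(- \frac{19}{2} + 7^{2}\right) + 79\right)^{2} = \left(\left(- \frac{19}{2} + 49\right) + 79\right)^{2} = \left(\frac{79}{2} + 79\right)^{2} = \left(\frac{237}{2}\right)^{2} = \frac{56169}{4}$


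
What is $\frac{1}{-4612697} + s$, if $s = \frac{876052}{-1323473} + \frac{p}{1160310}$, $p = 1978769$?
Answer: $\frac{7391178635130333419}{7083437208330331110} \approx 1.0434$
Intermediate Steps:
$s = \frac{1602355448617}{1535638956630}$ ($s = \frac{876052}{-1323473} + \frac{1978769}{1160310} = 876052 \left(- \frac{1}{1323473}\right) + 1978769 \cdot \frac{1}{1160310} = - \frac{876052}{1323473} + \frac{1978769}{1160310} = \frac{1602355448617}{1535638956630} \approx 1.0434$)
$\frac{1}{-4612697} + s = \frac{1}{-4612697} + \frac{1602355448617}{1535638956630} = - \frac{1}{4612697} + \frac{1602355448617}{1535638956630} = \frac{7391178635130333419}{7083437208330331110}$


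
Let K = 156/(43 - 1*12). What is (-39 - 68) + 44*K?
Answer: 3547/31 ≈ 114.42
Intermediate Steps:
K = 156/31 (K = 156/(43 - 12) = 156/31 ≈ 5.0323)
(-39 - 68) + 44*K = (-39 - 68) + 44*(156/31) = -107 + 6864/31 = 3547/31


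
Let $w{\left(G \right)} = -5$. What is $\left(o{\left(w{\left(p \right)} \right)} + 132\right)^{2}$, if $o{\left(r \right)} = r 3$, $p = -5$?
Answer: $13689$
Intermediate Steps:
$o{\left(r \right)} = 3 r$
$\left(o{\left(w{\left(p \right)} \right)} + 132\right)^{2} = \left(3 \left(-5\right) + 132\right)^{2} = \left(-15 + 132\right)^{2} = 117^{2} = 13689$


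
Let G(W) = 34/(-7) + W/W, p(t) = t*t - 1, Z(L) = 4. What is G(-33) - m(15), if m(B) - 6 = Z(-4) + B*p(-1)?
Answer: -97/7 ≈ -13.857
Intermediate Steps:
p(t) = -1 + t² (p(t) = t² - 1 = -1 + t²)
G(W) = -27/7 (G(W) = 34*(-⅐) + 1 = -34/7 + 1 = -27/7)
m(B) = 10 (m(B) = 6 + (4 + B*(-1 + (-1)²)) = 6 + (4 + B*(-1 + 1)) = 6 + (4 + B*0) = 6 + (4 + 0) = 6 + 4 = 10)
G(-33) - m(15) = -27/7 - 1*10 = -27/7 - 10 = -97/7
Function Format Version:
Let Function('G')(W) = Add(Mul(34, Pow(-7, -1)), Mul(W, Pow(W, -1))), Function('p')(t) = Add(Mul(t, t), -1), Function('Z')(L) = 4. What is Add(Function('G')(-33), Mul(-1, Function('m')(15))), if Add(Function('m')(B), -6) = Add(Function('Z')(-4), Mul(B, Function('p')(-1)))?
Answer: Rational(-97, 7) ≈ -13.857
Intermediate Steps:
Function('p')(t) = Add(-1, Pow(t, 2)) (Function('p')(t) = Add(Pow(t, 2), -1) = Add(-1, Pow(t, 2)))
Function('G')(W) = Rational(-27, 7) (Function('G')(W) = Add(Mul(34, Rational(-1, 7)), 1) = Add(Rational(-34, 7), 1) = Rational(-27, 7))
Function('m')(B) = 10 (Function('m')(B) = Add(6, Add(4, Mul(B, Add(-1, Pow(-1, 2))))) = Add(6, Add(4, Mul(B, Add(-1, 1)))) = Add(6, Add(4, Mul(B, 0))) = Add(6, Add(4, 0)) = Add(6, 4) = 10)
Add(Function('G')(-33), Mul(-1, Function('m')(15))) = Add(Rational(-27, 7), Mul(-1, 10)) = Add(Rational(-27, 7), -10) = Rational(-97, 7)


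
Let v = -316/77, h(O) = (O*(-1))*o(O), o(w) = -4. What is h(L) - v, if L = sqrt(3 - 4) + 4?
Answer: 1548/77 + 4*I ≈ 20.104 + 4.0*I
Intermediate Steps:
L = 4 + I (L = sqrt(-1) + 4 = I + 4 = 4 + I ≈ 4.0 + 1.0*I)
h(O) = 4*O (h(O) = (O*(-1))*(-4) = -O*(-4) = 4*O)
v = -316/77 (v = -316*1/77 = -316/77 ≈ -4.1039)
h(L) - v = 4*(4 + I) - 1*(-316/77) = (16 + 4*I) + 316/77 = 1548/77 + 4*I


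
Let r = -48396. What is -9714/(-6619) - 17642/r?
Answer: 293445571/160166562 ≈ 1.8321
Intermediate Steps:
-9714/(-6619) - 17642/r = -9714/(-6619) - 17642/(-48396) = -9714*(-1/6619) - 17642*(-1/48396) = 9714/6619 + 8821/24198 = 293445571/160166562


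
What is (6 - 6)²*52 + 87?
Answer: 87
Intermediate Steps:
(6 - 6)²*52 + 87 = 0²*52 + 87 = 0*52 + 87 = 0 + 87 = 87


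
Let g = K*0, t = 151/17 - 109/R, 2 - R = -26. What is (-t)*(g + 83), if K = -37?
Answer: -197125/476 ≈ -414.13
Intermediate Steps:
R = 28 (R = 2 - 1*(-26) = 2 + 26 = 28)
t = 2375/476 (t = 151/17 - 109/28 = 2375/476 ≈ 4.9895)
g = 0 (g = -37*0 = 0)
(-t)*(g + 83) = (-1*2375/476)*(0 + 83) = -2375/476*83 = -197125/476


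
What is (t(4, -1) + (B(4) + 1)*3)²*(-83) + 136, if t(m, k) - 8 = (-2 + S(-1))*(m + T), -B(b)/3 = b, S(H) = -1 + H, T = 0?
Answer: -139387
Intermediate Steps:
B(b) = -3*b
t(m, k) = 8 - 4*m (t(m, k) = 8 + (-2 + (-1 - 1))*(m + 0) = 8 + (-2 - 2)*m = 8 - 4*m)
(t(4, -1) + (B(4) + 1)*3)²*(-83) + 136 = ((8 - 4*4) + (-3*4 + 1)*3)²*(-83) + 136 = ((8 - 16) + (-12 + 1)*3)²*(-83) + 136 = (-8 - 11*3)²*(-83) + 136 = (-8 - 33)²*(-83) + 136 = (-41)²*(-83) + 136 = 1681*(-83) + 136 = -139523 + 136 = -139387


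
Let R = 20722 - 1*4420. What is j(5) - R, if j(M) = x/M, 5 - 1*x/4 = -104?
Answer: -81074/5 ≈ -16215.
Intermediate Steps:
x = 436 (x = 20 - 4*(-104) = 20 + 416 = 436)
j(M) = 436/M
R = 16302 (R = 20722 - 4420 = 16302)
j(5) - R = 436/5 - 1*16302 = 436*(⅕) - 16302 = 436/5 - 16302 = -81074/5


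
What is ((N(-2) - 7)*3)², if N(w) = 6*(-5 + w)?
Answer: 21609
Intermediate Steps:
N(w) = -30 + 6*w
((N(-2) - 7)*3)² = (((-30 + 6*(-2)) - 7)*3)² = (((-30 - 12) - 7)*3)² = ((-42 - 7)*3)² = (-49*3)² = (-147)² = 21609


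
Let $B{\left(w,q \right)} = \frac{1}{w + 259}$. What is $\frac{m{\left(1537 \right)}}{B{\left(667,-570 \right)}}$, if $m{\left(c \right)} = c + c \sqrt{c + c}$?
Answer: $1423262 + 1423262 \sqrt{3074} \approx 8.0334 \cdot 10^{7}$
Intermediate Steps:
$B{\left(w,q \right)} = \frac{1}{259 + w}$
$m{\left(c \right)} = c + \sqrt{2} c^{\frac{3}{2}}$ ($m{\left(c \right)} = c + c \sqrt{2 c} = c + c \sqrt{2} \sqrt{c} = c + \sqrt{2} c^{\frac{3}{2}}$)
$\frac{m{\left(1537 \right)}}{B{\left(667,-570 \right)}} = \frac{1537 + \sqrt{2} \cdot 1537^{\frac{3}{2}}}{\frac{1}{259 + 667}} = \frac{1537 + \sqrt{2} \cdot 1537 \sqrt{1537}}{\frac{1}{926}} = \left(1537 + 1537 \sqrt{3074}\right) \frac{1}{\frac{1}{926}} = \left(1537 + 1537 \sqrt{3074}\right) 926 = 1423262 + 1423262 \sqrt{3074}$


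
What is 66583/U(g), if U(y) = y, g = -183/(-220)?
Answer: 14648260/183 ≈ 80045.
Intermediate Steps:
g = 183/220 (g = -183*(-1/220) = 183/220 ≈ 0.83182)
66583/U(g) = 66583/(183/220) = 66583*(220/183) = 14648260/183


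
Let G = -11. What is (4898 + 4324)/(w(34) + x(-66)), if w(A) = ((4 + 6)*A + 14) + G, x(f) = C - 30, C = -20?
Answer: 9222/293 ≈ 31.474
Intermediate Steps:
x(f) = -50 (x(f) = -20 - 30 = -50)
w(A) = 3 + 10*A (w(A) = ((4 + 6)*A + 14) - 11 = (10*A + 14) - 11 = (14 + 10*A) - 11 = 3 + 10*A)
(4898 + 4324)/(w(34) + x(-66)) = (4898 + 4324)/((3 + 10*34) - 50) = 9222/((3 + 340) - 50) = 9222/(343 - 50) = 9222/293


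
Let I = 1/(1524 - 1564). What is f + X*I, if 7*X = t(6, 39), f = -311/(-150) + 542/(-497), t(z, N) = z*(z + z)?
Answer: 54097/74550 ≈ 0.72565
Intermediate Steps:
t(z, N) = 2*z**2 (t(z, N) = z*(2*z) = 2*z**2)
f = 73267/74550 (f = -311*(-1/150) + 542*(-1/497) = 311/150 - 542/497 = 73267/74550 ≈ 0.98279)
X = 72/7 (X = (2*6**2)/7 = (2*36)/7 = (1/7)*72 = 72/7 ≈ 10.286)
I = -1/40 (I = 1/(-40) = -1/40 ≈ -0.025000)
f + X*I = 73267/74550 + (72/7)*(-1/40) = 73267/74550 - 9/35 = 54097/74550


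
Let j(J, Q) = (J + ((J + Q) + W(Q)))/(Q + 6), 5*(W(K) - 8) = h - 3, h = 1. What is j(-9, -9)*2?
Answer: 194/15 ≈ 12.933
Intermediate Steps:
W(K) = 38/5 (W(K) = 8 + (1 - 3)/5 = 8 + (⅕)*(-2) = 8 - ⅖ = 38/5)
j(J, Q) = (38/5 + Q + 2*J)/(6 + Q) (j(J, Q) = (J + ((J + Q) + 38/5))/(Q + 6) = (J + (38/5 + J + Q))/(6 + Q) = (38/5 + Q + 2*J)/(6 + Q))
j(-9, -9)*2 = ((38/5 - 9 + 2*(-9))/(6 - 9))*2 = ((38/5 - 9 - 18)/(-3))*2 = -⅓*(-97/5)*2 = (97/15)*2 = 194/15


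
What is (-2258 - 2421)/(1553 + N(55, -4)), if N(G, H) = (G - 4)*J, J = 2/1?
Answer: -4679/1655 ≈ -2.8272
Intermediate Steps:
J = 2 (J = 2*1 = 2)
N(G, H) = -8 + 2*G (N(G, H) = (G - 4)*2 = (-4 + G)*2 = -8 + 2*G)
(-2258 - 2421)/(1553 + N(55, -4)) = (-2258 - 2421)/(1553 + (-8 + 2*55)) = -4679/(1553 + (-8 + 110)) = -4679/(1553 + 102) = -4679/1655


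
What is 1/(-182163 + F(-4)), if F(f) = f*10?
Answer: -1/182203 ≈ -5.4884e-6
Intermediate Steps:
F(f) = 10*f
1/(-182163 + F(-4)) = 1/(-182163 + 10*(-4)) = 1/(-182163 - 40) = 1/(-182203) = -1/182203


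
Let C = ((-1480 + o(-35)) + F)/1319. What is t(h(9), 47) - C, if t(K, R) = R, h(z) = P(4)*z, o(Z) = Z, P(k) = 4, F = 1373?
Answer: 62135/1319 ≈ 47.108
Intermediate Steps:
h(z) = 4*z
C = -142/1319 (C = ((-1480 - 35) + 1373)/1319 = (-1515 + 1373)*(1/1319) = -142*1/1319 = -142/1319 ≈ -0.10766)
t(h(9), 47) - C = 47 - 1*(-142/1319) = 47 + 142/1319 = 62135/1319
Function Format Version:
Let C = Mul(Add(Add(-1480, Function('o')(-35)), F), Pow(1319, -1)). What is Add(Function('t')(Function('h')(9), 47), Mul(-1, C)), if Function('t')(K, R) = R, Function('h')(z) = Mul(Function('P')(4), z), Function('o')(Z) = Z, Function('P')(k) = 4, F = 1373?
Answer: Rational(62135, 1319) ≈ 47.108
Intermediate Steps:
Function('h')(z) = Mul(4, z)
C = Rational(-142, 1319) (C = Mul(Add(Add(-1480, -35), 1373), Pow(1319, -1)) = Mul(Add(-1515, 1373), Rational(1, 1319)) = Mul(-142, Rational(1, 1319)) = Rational(-142, 1319) ≈ -0.10766)
Add(Function('t')(Function('h')(9), 47), Mul(-1, C)) = Add(47, Mul(-1, Rational(-142, 1319))) = Add(47, Rational(142, 1319)) = Rational(62135, 1319)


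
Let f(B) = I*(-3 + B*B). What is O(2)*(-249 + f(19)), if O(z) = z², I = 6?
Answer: 7596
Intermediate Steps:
f(B) = -18 + 6*B² (f(B) = 6*(-3 + B*B) = 6*(-3 + B²) = -18 + 6*B²)
O(2)*(-249 + f(19)) = 2²*(-249 + (-18 + 6*19²)) = 4*(-249 + (-18 + 6*361)) = 4*(-249 + (-18 + 2166)) = 4*(-249 + 2148) = 4*1899 = 7596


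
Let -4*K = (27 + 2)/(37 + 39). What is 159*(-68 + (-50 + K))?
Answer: -5708259/304 ≈ -18777.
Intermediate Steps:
K = -29/304 (K = -(27 + 2)/(4*(37 + 39)) = -29/(4*76) = -1/4*29/76 = -29/304 ≈ -0.095395)
159*(-68 + (-50 + K)) = 159*(-68 + (-50 - 29/304)) = 159*(-68 - 15229/304) = 159*(-35901/304) = -5708259/304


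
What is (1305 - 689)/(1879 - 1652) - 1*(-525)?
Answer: 119791/227 ≈ 527.71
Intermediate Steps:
(1305 - 689)/(1879 - 1652) - 1*(-525) = 616/227 + 525 = 119791/227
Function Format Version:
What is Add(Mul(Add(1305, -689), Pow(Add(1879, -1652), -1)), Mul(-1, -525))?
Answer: Rational(119791, 227) ≈ 527.71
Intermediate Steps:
Add(Mul(Add(1305, -689), Pow(Add(1879, -1652), -1)), Mul(-1, -525)) = Add(Mul(616, Pow(227, -1)), 525) = Add(Mul(616, Rational(1, 227)), 525) = Add(Rational(616, 227), 525) = Rational(119791, 227)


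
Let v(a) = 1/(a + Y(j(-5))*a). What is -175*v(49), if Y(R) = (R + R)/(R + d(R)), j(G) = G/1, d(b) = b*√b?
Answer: 25*(I - √5)/(7*(√5 - 3*I)) ≈ -2.0408 - 1.1409*I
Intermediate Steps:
d(b) = b^(3/2)
j(G) = G (j(G) = G*1 = G)
Y(R) = 2*R/(R + R^(3/2)) (Y(R) = (R + R)/(R + R^(3/2)) = (2*R)/(R + R^(3/2)) = 2*R/(R + R^(3/2)))
v(a) = 1/(a - 10*a/(-5 - 5*I*√5)) (v(a) = 1/(a + (2*(-5)/(-5 + (-5)^(3/2)))*a) = 1/(a + (2*(-5)/(-5 - 5*I*√5))*a) = 1/(a + (-10/(-5 - 5*I*√5))*a) = 1/(a - 10*a/(-5 - 5*I*√5)))
-175*v(49) = -175*(√5 - I)/(49*(√5 - 3*I)) = -25*(√5 - I)/(7*(√5 - 3*I))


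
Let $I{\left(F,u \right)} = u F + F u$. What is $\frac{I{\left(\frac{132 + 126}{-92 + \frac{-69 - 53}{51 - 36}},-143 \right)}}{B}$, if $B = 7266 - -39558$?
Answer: $\frac{92235}{5860804} \approx 0.015738$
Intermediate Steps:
$B = 46824$ ($B = 7266 + 39558 = 46824$)
$I{\left(F,u \right)} = 2 F u$ ($I{\left(F,u \right)} = F u + F u = 2 F u$)
$\frac{I{\left(\frac{132 + 126}{-92 + \frac{-69 - 53}{51 - 36}},-143 \right)}}{B} = \frac{2 \frac{132 + 126}{-92 + \frac{-69 - 53}{51 - 36}} \left(-143\right)}{46824} = 2 \frac{258}{-92 - \frac{122}{15}} \left(-143\right) \frac{1}{46824} = 2 \frac{258}{- \frac{1502}{15}} \left(-143\right) \frac{1}{46824} = 2 \cdot 258 \left(- \frac{15}{1502}\right) \left(-143\right) \frac{1}{46824} = 2 \left(- \frac{1935}{751}\right) \left(-143\right) \frac{1}{46824} = \frac{553410}{751} \cdot \frac{1}{46824} = \frac{92235}{5860804}$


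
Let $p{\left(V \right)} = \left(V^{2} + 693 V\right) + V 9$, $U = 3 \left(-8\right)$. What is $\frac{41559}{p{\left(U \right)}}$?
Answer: $- \frac{13853}{5424} \approx -2.554$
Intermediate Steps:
$U = -24$
$p{\left(V \right)} = V^{2} + 702 V$ ($p{\left(V \right)} = \left(V^{2} + 693 V\right) + 9 V = V^{2} + 702 V$)
$\frac{41559}{p{\left(U \right)}} = \frac{41559}{\left(-24\right) \left(702 - 24\right)} = \frac{41559}{\left(-24\right) 678} = \frac{41559}{-16272} = 41559 \left(- \frac{1}{16272}\right) = - \frac{13853}{5424}$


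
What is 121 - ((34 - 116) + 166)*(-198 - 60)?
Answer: 21793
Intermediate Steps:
121 - ((34 - 116) + 166)*(-198 - 60) = 121 - (-82 + 166)*(-258) = 121 - 84*(-258) = 121 - 1*(-21672) = 121 + 21672 = 21793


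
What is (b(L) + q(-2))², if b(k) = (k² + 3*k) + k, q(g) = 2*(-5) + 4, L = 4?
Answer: 676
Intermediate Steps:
q(g) = -6 (q(g) = -10 + 4 = -6)
b(k) = k² + 4*k
(b(L) + q(-2))² = (4*(4 + 4) - 6)² = (4*8 - 6)² = (32 - 6)² = 26² = 676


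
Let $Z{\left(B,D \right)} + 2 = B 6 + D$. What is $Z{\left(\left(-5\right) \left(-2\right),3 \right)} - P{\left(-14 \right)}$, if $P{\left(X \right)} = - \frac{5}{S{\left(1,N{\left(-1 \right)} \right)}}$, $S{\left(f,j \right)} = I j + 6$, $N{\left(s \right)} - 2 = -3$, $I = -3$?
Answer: $\frac{554}{9} \approx 61.556$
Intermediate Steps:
$N{\left(s \right)} = -1$ ($N{\left(s \right)} = 2 - 3 = -1$)
$S{\left(f,j \right)} = 6 - 3 j$ ($S{\left(f,j \right)} = - 3 j + 6 = 6 - 3 j$)
$P{\left(X \right)} = - \frac{5}{9}$ ($P{\left(X \right)} = - \frac{5}{6 - -3} = - \frac{5}{6 + 3} = - \frac{5}{9}$)
$Z{\left(B,D \right)} = -2 + D + 6 B$ ($Z{\left(B,D \right)} = -2 + \left(B 6 + D\right) = -2 + \left(6 B + D\right) = -2 + \left(D + 6 B\right) = -2 + D + 6 B$)
$Z{\left(\left(-5\right) \left(-2\right),3 \right)} - P{\left(-14 \right)} = \left(-2 + 3 + 6 \left(\left(-5\right) \left(-2\right)\right)\right) - - \frac{5}{9} = \left(-2 + 3 + 6 \cdot 10\right) + \frac{5}{9} = \left(-2 + 3 + 60\right) + \frac{5}{9} = 61 + \frac{5}{9} = \frac{554}{9}$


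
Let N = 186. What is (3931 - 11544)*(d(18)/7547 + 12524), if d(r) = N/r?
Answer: -2158711180895/22641 ≈ -9.5345e+7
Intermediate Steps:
d(r) = 186/r
(3931 - 11544)*(d(18)/7547 + 12524) = (3931 - 11544)*((186/18)/7547 + 12524) = -7613*((186*(1/18))*(1/7547) + 12524) = -7613*((31/3)*(1/7547) + 12524) = -7613*(31/22641 + 12524) = -7613*283555915/22641 = -2158711180895/22641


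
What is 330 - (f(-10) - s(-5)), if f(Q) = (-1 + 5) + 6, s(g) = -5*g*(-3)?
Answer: 245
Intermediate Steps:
s(g) = 15*g
f(Q) = 10 (f(Q) = 4 + 6 = 10)
330 - (f(-10) - s(-5)) = 330 - (10 - 15*(-5)) = 330 - (10 - 1*(-75)) = 330 - (10 + 75) = 330 - 1*85 = 330 - 85 = 245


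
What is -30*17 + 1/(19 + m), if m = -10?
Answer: -4589/9 ≈ -509.89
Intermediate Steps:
-30*17 + 1/(19 + m) = -30*17 + 1/(19 - 10) = -510 + 1/9 = -510 + ⅑ = -4589/9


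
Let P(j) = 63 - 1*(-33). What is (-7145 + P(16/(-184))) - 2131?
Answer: -9180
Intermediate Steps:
P(j) = 96 (P(j) = 63 + 33 = 96)
(-7145 + P(16/(-184))) - 2131 = (-7145 + 96) - 2131 = -7049 - 2131 = -9180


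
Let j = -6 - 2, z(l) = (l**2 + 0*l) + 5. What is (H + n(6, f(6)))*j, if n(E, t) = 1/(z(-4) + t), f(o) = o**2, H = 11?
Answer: -5024/57 ≈ -88.140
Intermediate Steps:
z(l) = 5 + l**2 (z(l) = (l**2 + 0) + 5 = l**2 + 5 = 5 + l**2)
n(E, t) = 1/(21 + t) (n(E, t) = 1/((5 + (-4)**2) + t) = 1/((5 + 16) + t) = 1/(21 + t))
j = -8
(H + n(6, f(6)))*j = (11 + 1/(21 + 6**2))*(-8) = (11 + 1/(21 + 36))*(-8) = (11 + 1/57)*(-8) = (628/57)*(-8) = -5024/57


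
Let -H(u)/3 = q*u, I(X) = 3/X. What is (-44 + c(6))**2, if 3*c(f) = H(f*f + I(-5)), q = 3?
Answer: 564001/25 ≈ 22560.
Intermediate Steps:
H(u) = -9*u
c(f) = 9/5 - 3*f**2 (c(f) = (-9*(f*f + 3/(-5)))/3 = (-9*(f**2 + 3*(-1/5)))/3 = (-9*(f**2 - 3/5))/3 = (-9*(-3/5 + f**2))/3 = (27/5 - 9*f**2)/3 = 9/5 - 3*f**2)
(-44 + c(6))**2 = (-44 + (9/5 - 3*6**2))**2 = (-44 + (9/5 - 3*36))**2 = (-44 + (9/5 - 108))**2 = (-44 - 531/5)**2 = (-751/5)**2 = 564001/25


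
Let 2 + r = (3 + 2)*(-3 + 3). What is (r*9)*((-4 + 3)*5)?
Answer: 90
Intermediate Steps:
r = -2 (r = -2 + (3 + 2)*(-3 + 3) = -2 + 5*0 = -2 + 0 = -2)
(r*9)*((-4 + 3)*5) = (-2*9)*((-4 + 3)*5) = -(-18)*5 = -18*(-5) = 90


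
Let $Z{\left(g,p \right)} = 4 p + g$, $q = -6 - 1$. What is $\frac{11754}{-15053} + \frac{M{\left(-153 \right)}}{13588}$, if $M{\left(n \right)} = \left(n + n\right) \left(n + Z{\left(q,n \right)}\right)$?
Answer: $\frac{849071736}{51135041} \approx 16.604$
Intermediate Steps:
$q = -7$
$Z{\left(g,p \right)} = g + 4 p$
$M{\left(n \right)} = 2 n \left(-7 + 5 n\right)$ ($M{\left(n \right)} = \left(n + n\right) \left(n + \left(-7 + 4 n\right)\right) = 2 n \left(-7 + 5 n\right)$)
$\frac{11754}{-15053} + \frac{M{\left(-153 \right)}}{13588} = \frac{11754}{-15053} + \frac{2 \left(-153\right) \left(-7 + 5 \left(-153\right)\right)}{13588} = 11754 \left(- \frac{1}{15053}\right) + 2 \left(-153\right) \left(-7 - 765\right) \frac{1}{13588} = - \frac{11754}{15053} + 2 \left(-153\right) \left(-772\right) \frac{1}{13588} = - \frac{11754}{15053} + 236232 \cdot \frac{1}{13588} = - \frac{11754}{15053} + \frac{59058}{3397} = \frac{849071736}{51135041}$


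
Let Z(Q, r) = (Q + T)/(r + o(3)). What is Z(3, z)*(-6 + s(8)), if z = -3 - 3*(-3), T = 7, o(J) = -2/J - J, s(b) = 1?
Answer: -150/7 ≈ -21.429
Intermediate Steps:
o(J) = -J - 2/J
z = 6 (z = -3 + 9 = 6)
Z(Q, r) = (7 + Q)/(-11/3 + r) (Z(Q, r) = (Q + 7)/(r + (-1*3 - 2/3)) = (7 + Q)/(r + (-3 - 2*⅓)) = (7 + Q)/(r + (-3 - ⅔)) = (7 + Q)/(r - 11/3) = (7 + Q)/(-11/3 + r))
Z(3, z)*(-6 + s(8)) = (3*(7 + 3)/(-11 + 3*6))*(-6 + 1) = (3*10/(-11 + 18))*(-5) = (3*10/7)*(-5) = (3*(⅐)*10)*(-5) = (30/7)*(-5) = -150/7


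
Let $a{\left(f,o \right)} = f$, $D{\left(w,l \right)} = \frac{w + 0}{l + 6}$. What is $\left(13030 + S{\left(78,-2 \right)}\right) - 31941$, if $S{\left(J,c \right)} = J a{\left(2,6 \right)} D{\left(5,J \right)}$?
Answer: $- \frac{132312}{7} \approx -18902.0$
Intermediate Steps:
$D{\left(w,l \right)} = \frac{w}{6 + l}$
$S{\left(J,c \right)} = \frac{10 J}{6 + J}$ ($S{\left(J,c \right)} = J 2 \frac{5}{6 + J} = 2 J \frac{5}{6 + J} = \frac{10 J}{6 + J}$)
$\left(13030 + S{\left(78,-2 \right)}\right) - 31941 = \left(13030 + 10 \cdot 78 \frac{1}{6 + 78}\right) - 31941 = \left(13030 + 10 \cdot 78 \cdot \frac{1}{84}\right) - 31941 = \left(13030 + \frac{65}{7}\right) - 31941 = \frac{91275}{7} - 31941 = - \frac{132312}{7}$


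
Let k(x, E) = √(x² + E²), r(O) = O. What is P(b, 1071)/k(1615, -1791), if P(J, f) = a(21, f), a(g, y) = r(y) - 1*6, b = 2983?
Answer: 1065*√5815906/5815906 ≈ 0.44161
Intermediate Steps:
a(g, y) = -6 + y (a(g, y) = y - 1*6 = y - 6 = -6 + y)
P(J, f) = -6 + f
k(x, E) = √(E² + x²)
P(b, 1071)/k(1615, -1791) = (-6 + 1071)/(√((-1791)² + 1615²)) = 1065/(√(3207681 + 2608225)) = 1065/(√5815906) = 1065*(√5815906/5815906) = 1065*√5815906/5815906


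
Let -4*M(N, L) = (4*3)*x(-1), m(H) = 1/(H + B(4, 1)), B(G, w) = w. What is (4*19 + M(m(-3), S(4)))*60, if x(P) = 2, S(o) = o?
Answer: 4200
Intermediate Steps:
m(H) = 1/(1 + H) (m(H) = 1/(H + 1) = 1/(1 + H))
M(N, L) = -6 (M(N, L) = -4*3*2/4 = -3*2 = -¼*24 = -6)
(4*19 + M(m(-3), S(4)))*60 = (4*19 - 6)*60 = (76 - 6)*60 = 70*60 = 4200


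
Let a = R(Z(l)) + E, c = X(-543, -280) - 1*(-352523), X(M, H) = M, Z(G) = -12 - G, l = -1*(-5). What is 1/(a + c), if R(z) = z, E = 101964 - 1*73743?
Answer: 1/380184 ≈ 2.6303e-6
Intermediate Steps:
l = 5
E = 28221 (E = 101964 - 73743 = 28221)
c = 351980 (c = -543 - 1*(-352523) = -543 + 352523 = 351980)
a = 28204 (a = (-12 - 1*5) + 28221 = (-12 - 5) + 28221 = -17 + 28221 = 28204)
1/(a + c) = 1/(28204 + 351980) = 1/380184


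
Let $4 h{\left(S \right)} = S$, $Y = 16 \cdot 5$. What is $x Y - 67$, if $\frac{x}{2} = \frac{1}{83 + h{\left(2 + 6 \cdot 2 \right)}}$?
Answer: $- \frac{11271}{173} \approx -65.15$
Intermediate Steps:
$Y = 80$
$h{\left(S \right)} = \frac{S}{4}$
$x = \frac{4}{173}$ ($x = \frac{2}{83 + \frac{2 + 6 \cdot 2}{4}} = \frac{2}{83 + \frac{2 + 12}{4}} = \frac{2}{83 + \frac{1}{4} \cdot 14} = \frac{2}{83 + \frac{7}{2}} = \frac{2}{\frac{173}{2}} = 2 \cdot \frac{2}{173} = \frac{4}{173} \approx 0.023121$)
$x Y - 67 = \frac{4}{173} \cdot 80 - 67 = \frac{320}{173} - 67 = - \frac{11271}{173}$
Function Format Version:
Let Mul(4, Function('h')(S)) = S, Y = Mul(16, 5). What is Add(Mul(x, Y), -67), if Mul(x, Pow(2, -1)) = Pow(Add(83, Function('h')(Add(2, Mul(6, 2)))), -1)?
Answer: Rational(-11271, 173) ≈ -65.150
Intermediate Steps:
Y = 80
Function('h')(S) = Mul(Rational(1, 4), S)
x = Rational(4, 173) (x = Mul(2, Pow(Add(83, Mul(Rational(1, 4), Add(2, Mul(6, 2)))), -1)) = Mul(2, Pow(Add(83, Mul(Rational(1, 4), Add(2, 12))), -1)) = Mul(2, Pow(Add(83, Mul(Rational(1, 4), 14)), -1)) = Mul(2, Pow(Add(83, Rational(7, 2)), -1)) = Mul(2, Pow(Rational(173, 2), -1)) = Mul(2, Rational(2, 173)) = Rational(4, 173) ≈ 0.023121)
Add(Mul(x, Y), -67) = Add(Mul(Rational(4, 173), 80), -67) = Add(Rational(320, 173), -67) = Rational(-11271, 173)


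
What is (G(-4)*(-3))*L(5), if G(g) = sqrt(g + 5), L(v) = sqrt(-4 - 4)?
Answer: -6*I*sqrt(2) ≈ -8.4853*I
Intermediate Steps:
L(v) = 2*I*sqrt(2) (L(v) = sqrt(-8) = 2*I*sqrt(2))
G(g) = sqrt(5 + g)
(G(-4)*(-3))*L(5) = (sqrt(5 - 4)*(-3))*(2*I*sqrt(2)) = (sqrt(1)*(-3))*(2*I*sqrt(2)) = (1*(-3))*(2*I*sqrt(2)) = -6*I*sqrt(2)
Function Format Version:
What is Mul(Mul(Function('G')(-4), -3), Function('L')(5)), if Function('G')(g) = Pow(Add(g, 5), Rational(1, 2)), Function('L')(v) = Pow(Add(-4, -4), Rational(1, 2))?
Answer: Mul(-6, I, Pow(2, Rational(1, 2))) ≈ Mul(-8.4853, I)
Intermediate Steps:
Function('L')(v) = Mul(2, I, Pow(2, Rational(1, 2))) (Function('L')(v) = Pow(-8, Rational(1, 2)) = Mul(2, I, Pow(2, Rational(1, 2))))
Function('G')(g) = Pow(Add(5, g), Rational(1, 2))
Mul(Mul(Function('G')(-4), -3), Function('L')(5)) = Mul(Mul(Pow(Add(5, -4), Rational(1, 2)), -3), Mul(2, I, Pow(2, Rational(1, 2)))) = Mul(Mul(Pow(1, Rational(1, 2)), -3), Mul(2, I, Pow(2, Rational(1, 2)))) = Mul(Mul(1, -3), Mul(2, I, Pow(2, Rational(1, 2)))) = Mul(-3, Mul(2, I, Pow(2, Rational(1, 2)))) = Mul(-6, I, Pow(2, Rational(1, 2)))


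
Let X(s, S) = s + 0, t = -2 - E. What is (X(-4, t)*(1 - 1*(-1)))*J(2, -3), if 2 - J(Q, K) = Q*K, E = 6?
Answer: -64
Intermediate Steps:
J(Q, K) = 2 - K*Q (J(Q, K) = 2 - Q*K = 2 - K*Q)
t = -8 (t = -2 - 1*6 = -2 - 6 = -8)
X(s, S) = s
(X(-4, t)*(1 - 1*(-1)))*J(2, -3) = (-4*(1 - 1*(-1)))*(2 - 1*(-3)*2) = (-4*(1 + 1))*(2 + 6) = -4*2*8 = -8*8 = -64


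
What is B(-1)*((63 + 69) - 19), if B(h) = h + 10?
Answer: 1017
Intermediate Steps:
B(h) = 10 + h
B(-1)*((63 + 69) - 19) = (10 - 1)*((63 + 69) - 19) = 9*(132 - 19) = 9*113 = 1017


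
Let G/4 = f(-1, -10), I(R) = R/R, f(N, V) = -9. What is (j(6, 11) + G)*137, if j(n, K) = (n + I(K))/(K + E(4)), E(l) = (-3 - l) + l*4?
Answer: -97681/20 ≈ -4884.0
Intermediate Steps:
I(R) = 1
E(l) = -3 + 3*l (E(l) = (-3 - l) + 4*l = -3 + 3*l)
G = -36 (G = 4*(-9) = -36)
j(n, K) = (1 + n)/(9 + K) (j(n, K) = (n + 1)/(K + (-3 + 3*4)) = (1 + n)/(K + (-3 + 12)) = (1 + n)/(K + 9) = (1 + n)/(9 + K))
(j(6, 11) + G)*137 = ((1 + 6)/(9 + 11) - 36)*137 = (7/20 - 36)*137 = -713/20*137 = -97681/20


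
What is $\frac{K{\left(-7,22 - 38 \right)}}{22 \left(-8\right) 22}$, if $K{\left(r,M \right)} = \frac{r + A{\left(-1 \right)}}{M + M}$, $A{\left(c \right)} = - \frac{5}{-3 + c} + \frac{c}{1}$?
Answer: $- \frac{27}{495616} \approx -5.4478 \cdot 10^{-5}$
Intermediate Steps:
$A{\left(c \right)} = c - \frac{5}{-3 + c}$ ($A{\left(c \right)} = - \frac{5}{-3 + c} + c 1 = - \frac{5}{-3 + c} + c = c - \frac{5}{-3 + c}$)
$K{\left(r,M \right)} = \frac{\frac{1}{4} + r}{2 M}$ ($K{\left(r,M \right)} = \frac{r + \frac{-5 + \left(-1\right)^{2} - -3}{-3 - 1}}{M + M} = \frac{r + \frac{-5 + 1 + 3}{-4}}{2 M} = \left(r - - \frac{1}{4}\right) \frac{1}{2 M} = \left(r + \frac{1}{4}\right) \frac{1}{2 M} = \left(\frac{1}{4} + r\right) \frac{1}{2 M} = \frac{\frac{1}{4} + r}{2 M}$)
$\frac{K{\left(-7,22 - 38 \right)}}{22 \left(-8\right) 22} = \frac{\frac{1}{8} \frac{1}{22 - 38} \left(1 + 4 \left(-7\right)\right)}{22 \left(-8\right) 22} = \frac{\frac{1}{8} \frac{1}{-16} \left(1 - 28\right)}{\left(-176\right) 22} = \frac{\frac{1}{8} \left(- \frac{1}{16}\right) \left(-27\right)}{-3872} = \frac{27}{128} \left(- \frac{1}{3872}\right) = - \frac{27}{495616}$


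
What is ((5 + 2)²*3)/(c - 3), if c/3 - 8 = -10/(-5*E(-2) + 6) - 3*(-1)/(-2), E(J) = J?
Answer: 392/39 ≈ 10.051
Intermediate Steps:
c = 141/8 (c = 24 + 3*(-10/(-5*(-2) + 6) - 3*(-1)/(-2)) = 24 + 3*(-10/(10 + 6) + 3*(-½)) = 24 + 3*(-10/16 - 3/2) = 24 + 3*(-10*1/16 - 3/2) = 24 + 3*(-5/8 - 3/2) = 24 + 3*(-17/8) = 24 - 51/8 = 141/8 ≈ 17.625)
((5 + 2)²*3)/(c - 3) = ((5 + 2)²*3)/(141/8 - 3) = (7²*3)/(117/8) = (49*3)*(8/117) = 147*(8/117) = 392/39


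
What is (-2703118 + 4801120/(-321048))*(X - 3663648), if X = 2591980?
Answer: 8942610175904728/3087 ≈ 2.8969e+12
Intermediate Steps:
(-2703118 + 4801120/(-321048))*(X - 3663648) = (-2703118 + 4801120/(-321048))*(2591980 - 3663648) = (-2703118 + 4801120*(-1/321048))*(-1071668) = (-2703118 - 600140/40131)*(-1071668) = -108479428598/40131*(-1071668) = 8942610175904728/3087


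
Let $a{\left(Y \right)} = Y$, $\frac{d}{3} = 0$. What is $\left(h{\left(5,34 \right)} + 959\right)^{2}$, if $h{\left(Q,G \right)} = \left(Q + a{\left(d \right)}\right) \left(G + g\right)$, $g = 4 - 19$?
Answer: $1110916$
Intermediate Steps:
$d = 0$ ($d = 3 \cdot 0 = 0$)
$g = -15$
$h{\left(Q,G \right)} = Q \left(-15 + G\right)$ ($h{\left(Q,G \right)} = \left(Q + 0\right) \left(G - 15\right) = Q \left(-15 + G\right)$)
$\left(h{\left(5,34 \right)} + 959\right)^{2} = \left(5 \left(-15 + 34\right) + 959\right)^{2} = \left(5 \cdot 19 + 959\right)^{2} = \left(95 + 959\right)^{2} = 1054^{2} = 1110916$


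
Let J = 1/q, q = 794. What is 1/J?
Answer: 794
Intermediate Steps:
J = 1/794 ≈ 0.0012594
1/J = 1/(1/794) = 794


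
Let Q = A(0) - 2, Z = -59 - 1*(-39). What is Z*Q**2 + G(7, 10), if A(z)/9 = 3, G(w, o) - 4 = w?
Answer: -12489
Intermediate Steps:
G(w, o) = 4 + w
A(z) = 27 (A(z) = 9*3 = 27)
Z = -20 (Z = -59 + 39 = -20)
Q = 25 (Q = 27 - 2 = 25)
Z*Q**2 + G(7, 10) = -20*25**2 + (4 + 7) = -20*625 + 11 = -12500 + 11 = -12489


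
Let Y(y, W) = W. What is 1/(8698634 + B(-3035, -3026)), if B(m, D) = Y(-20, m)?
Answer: 1/8695599 ≈ 1.1500e-7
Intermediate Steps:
B(m, D) = m
1/(8698634 + B(-3035, -3026)) = 1/(8698634 - 3035) = 1/8695599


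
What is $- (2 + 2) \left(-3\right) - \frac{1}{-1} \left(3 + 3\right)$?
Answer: $72$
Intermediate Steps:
$- (2 + 2) \left(-3\right) - \frac{1}{-1} \left(3 + 3\right) = \left(-1\right) 4 \left(-3\right) \left(-1\right) \left(-1\right) 6 = \left(-4\right) \left(-3\right) 1 \cdot 6 = 12 \cdot 6 = 72$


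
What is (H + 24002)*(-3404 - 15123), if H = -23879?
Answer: -2278821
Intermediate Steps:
(H + 24002)*(-3404 - 15123) = (-23879 + 24002)*(-3404 - 15123) = 123*(-18527) = -2278821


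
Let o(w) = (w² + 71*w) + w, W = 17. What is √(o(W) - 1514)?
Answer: I ≈ 1.0*I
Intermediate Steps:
o(w) = w² + 72*w
√(o(W) - 1514) = √(17*(72 + 17) - 1514) = √(17*89 - 1514) = √(1513 - 1514) = √(-1) = I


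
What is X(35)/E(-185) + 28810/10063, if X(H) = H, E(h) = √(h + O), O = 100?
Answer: 28810/10063 - 7*I*√85/17 ≈ 2.863 - 3.7963*I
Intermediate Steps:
E(h) = √(100 + h) (E(h) = √(h + 100) = √(100 + h))
X(35)/E(-185) + 28810/10063 = 35/(√(100 - 185)) + 28810/10063 = 35/(√(-85)) + 28810*(1/10063) = 35/((I*√85)) + 28810/10063 = 35*(-I*√85/85) + 28810/10063 = -7*I*√85/17 + 28810/10063 = 28810/10063 - 7*I*√85/17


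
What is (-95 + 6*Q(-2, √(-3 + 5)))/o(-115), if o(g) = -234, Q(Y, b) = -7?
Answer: 137/234 ≈ 0.58547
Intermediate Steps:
(-95 + 6*Q(-2, √(-3 + 5)))/o(-115) = (-95 + 6*(-7))/(-234) = (-95 - 42)*(-1/234) = -137*(-1/234) = 137/234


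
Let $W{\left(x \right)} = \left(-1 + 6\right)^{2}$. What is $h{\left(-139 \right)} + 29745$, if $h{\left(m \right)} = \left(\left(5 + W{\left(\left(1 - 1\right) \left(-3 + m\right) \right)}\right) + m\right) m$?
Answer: $44896$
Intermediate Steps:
$W{\left(x \right)} = 25$ ($W{\left(x \right)} = 5^{2} = 25$)
$h{\left(m \right)} = m \left(30 + m\right)$ ($h{\left(m \right)} = \left(\left(5 + 25\right) + m\right) m = \left(30 + m\right) m = m \left(30 + m\right)$)
$h{\left(-139 \right)} + 29745 = - 139 \left(30 - 139\right) + 29745 = \left(-139\right) \left(-109\right) + 29745 = 15151 + 29745 = 44896$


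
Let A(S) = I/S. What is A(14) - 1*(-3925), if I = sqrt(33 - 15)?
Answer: 3925 + 3*sqrt(2)/14 ≈ 3925.3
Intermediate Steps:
I = 3*sqrt(2) (I = sqrt(18) = 3*sqrt(2) ≈ 4.2426)
A(S) = 3*sqrt(2)/S (A(S) = (3*sqrt(2))/S = 3*sqrt(2)/S)
A(14) - 1*(-3925) = 3*sqrt(2)/14 - 1*(-3925) = 3*sqrt(2)*(1/14) + 3925 = 3*sqrt(2)/14 + 3925 = 3925 + 3*sqrt(2)/14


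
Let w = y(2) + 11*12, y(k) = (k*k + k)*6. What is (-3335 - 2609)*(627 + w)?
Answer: -4725480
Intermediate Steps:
y(k) = 6*k + 6*k**2 (y(k) = (k**2 + k)*6 = (k + k**2)*6 = 6*k + 6*k**2)
w = 168 (w = 6*2*(1 + 2) + 11*12 = 6*2*3 + 132 = 36 + 132 = 168)
(-3335 - 2609)*(627 + w) = (-3335 - 2609)*(627 + 168) = -5944*795 = -4725480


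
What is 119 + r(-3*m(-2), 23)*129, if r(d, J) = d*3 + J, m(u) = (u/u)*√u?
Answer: 3086 - 1161*I*√2 ≈ 3086.0 - 1641.9*I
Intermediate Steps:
m(u) = √u (m(u) = 1*√u = √u)
r(d, J) = J + 3*d (r(d, J) = 3*d + J = J + 3*d)
119 + r(-3*m(-2), 23)*129 = 119 + (23 + 3*(-3*I*√2))*129 = 119 + (23 - 9*I*√2)*129 = 119 + (2967 - 1161*I*√2) = 3086 - 1161*I*√2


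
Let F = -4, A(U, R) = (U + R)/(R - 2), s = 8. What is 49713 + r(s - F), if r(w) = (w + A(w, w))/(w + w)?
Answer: 248568/5 ≈ 49714.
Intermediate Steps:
A(U, R) = (R + U)/(-2 + R)
r(w) = (w + 2*w/(-2 + w))/(2*w) (r(w) = (w + (w + w)/(-2 + w))/(w + w) = (w + (2*w)/(-2 + w))/((2*w)) = (w + 2*w/(-2 + w))*(1/(2*w)) = (w + 2*w/(-2 + w))/(2*w))
49713 + r(s - F) = 49713 + (8 - 1*(-4))/(2*(-2 + (8 - 1*(-4)))) = 49713 + (8 + 4)/(2*(-2 + (8 + 4))) = 49713 + (½)*12/(-2 + 12) = 49713 + (½)*12/10 = 49713 + (½)*12*(⅒) = 49713 + ⅗ = 248568/5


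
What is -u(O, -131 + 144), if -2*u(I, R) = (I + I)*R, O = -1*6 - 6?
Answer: -156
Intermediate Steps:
O = -12 (O = -6 - 6 = -12)
u(I, R) = -I*R (u(I, R) = -(I + I)*R/2 = -2*I*R/2 = -I*R)
-u(O, -131 + 144) = -(-1)*(-12)*(-131 + 144) = -(-1)*(-12)*13 = -1*156 = -156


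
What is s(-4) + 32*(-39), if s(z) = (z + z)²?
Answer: -1184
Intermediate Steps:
s(z) = 4*z² (s(z) = (2*z)² = 4*z²)
s(-4) + 32*(-39) = 4*(-4)² + 32*(-39) = 4*16 - 1248 = 64 - 1248 = -1184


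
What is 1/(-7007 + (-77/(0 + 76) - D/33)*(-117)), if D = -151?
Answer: -836/6206317 ≈ -0.00013470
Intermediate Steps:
1/(-7007 + (-77/(0 + 76) - D/33)*(-117)) = 1/(-7007 + (-77/(0 + 76) - (-151)/33)*(-117)) = 1/(-7007 + (-77/76 - (-151)/33)*(-117)) = 1/(-7007 + (-77*1/76 - 1*(-151/33))*(-117)) = 1/(-7007 + (-77/76 + 151/33)*(-117)) = 1/(-7007 + (8935/2508)*(-117)) = 1/(-7007 - 348465/836) = 1/(-6206317/836) = -836/6206317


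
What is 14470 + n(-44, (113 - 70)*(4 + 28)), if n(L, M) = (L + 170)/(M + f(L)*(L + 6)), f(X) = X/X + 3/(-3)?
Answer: 9955423/688 ≈ 14470.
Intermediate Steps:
f(X) = 0 (f(X) = 1 + 3*(-⅓) = 1 - 1 = 0)
n(L, M) = (170 + L)/M (n(L, M) = (L + 170)/(M + 0*(L + 6)) = (170 + L)/(M + 0*(6 + L)) = (170 + L)/(M + 0) = (170 + L)/M)
14470 + n(-44, (113 - 70)*(4 + 28)) = 14470 + (170 - 44)/(((113 - 70)*(4 + 28))) = 14470 + 126/(43*32) = 14470 + 126/1376 = 14470 + (1/1376)*126 = 14470 + 63/688 = 9955423/688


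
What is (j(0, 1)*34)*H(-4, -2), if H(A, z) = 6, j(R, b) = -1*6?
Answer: -1224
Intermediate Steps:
j(R, b) = -6
(j(0, 1)*34)*H(-4, -2) = -6*34*6 = -204*6 = -1224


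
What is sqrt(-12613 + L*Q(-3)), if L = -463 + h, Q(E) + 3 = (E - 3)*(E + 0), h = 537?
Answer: I*sqrt(11503) ≈ 107.25*I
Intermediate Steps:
Q(E) = -3 + E*(-3 + E) (Q(E) = -3 + (E - 3)*(E + 0) = -3 + (-3 + E)*E = -3 + E*(-3 + E))
L = 74 (L = -463 + 537 = 74)
sqrt(-12613 + L*Q(-3)) = sqrt(-12613 + 74*(-3 + (-3)**2 - 3*(-3))) = sqrt(-12613 + 74*(-3 + 9 + 9)) = sqrt(-12613 + 74*15) = sqrt(-12613 + 1110) = sqrt(-11503) = I*sqrt(11503)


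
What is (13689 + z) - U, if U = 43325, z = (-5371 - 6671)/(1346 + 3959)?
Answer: -157231022/5305 ≈ -29638.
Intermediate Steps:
z = -12042/5305 ≈ -2.2699
(13689 + z) - U = (13689 - 12042/5305) - 1*43325 = 72608103/5305 - 43325 = -157231022/5305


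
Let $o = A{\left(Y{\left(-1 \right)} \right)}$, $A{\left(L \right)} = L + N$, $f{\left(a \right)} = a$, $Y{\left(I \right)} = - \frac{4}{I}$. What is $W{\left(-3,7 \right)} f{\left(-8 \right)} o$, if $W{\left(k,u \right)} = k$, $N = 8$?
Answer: $288$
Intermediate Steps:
$A{\left(L \right)} = 8 + L$ ($A{\left(L \right)} = L + 8 = 8 + L$)
$o = 12$ ($o = 8 - \frac{4}{-1} = 8 - -4 = 8 + 4 = 12$)
$W{\left(-3,7 \right)} f{\left(-8 \right)} o = \left(-3\right) \left(-8\right) 12 = 24 \cdot 12 = 288$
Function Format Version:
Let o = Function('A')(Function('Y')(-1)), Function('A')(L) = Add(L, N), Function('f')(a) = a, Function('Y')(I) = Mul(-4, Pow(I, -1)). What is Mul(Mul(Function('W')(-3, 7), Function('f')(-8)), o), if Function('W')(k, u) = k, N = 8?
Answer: 288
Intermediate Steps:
Function('A')(L) = Add(8, L) (Function('A')(L) = Add(L, 8) = Add(8, L))
o = 12 (o = Add(8, Mul(-4, Pow(-1, -1))) = Add(8, Mul(-4, -1)) = Add(8, 4) = 12)
Mul(Mul(Function('W')(-3, 7), Function('f')(-8)), o) = Mul(Mul(-3, -8), 12) = Mul(24, 12) = 288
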